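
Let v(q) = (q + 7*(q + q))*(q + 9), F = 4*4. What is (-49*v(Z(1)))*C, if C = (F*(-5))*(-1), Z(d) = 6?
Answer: -5292000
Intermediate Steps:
F = 16
C = 80 (C = (16*(-5))*(-1) = -80*(-1) = 80)
v(q) = 15*q*(9 + q) (v(q) = (q + 7*(2*q))*(9 + q) = (q + 14*q)*(9 + q) = (15*q)*(9 + q) = 15*q*(9 + q))
(-49*v(Z(1)))*C = -735*6*(9 + 6)*80 = -735*6*15*80 = -49*1350*80 = -66150*80 = -5292000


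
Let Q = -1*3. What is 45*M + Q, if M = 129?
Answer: 5802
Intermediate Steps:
Q = -3
45*M + Q = 45*129 - 3 = 5805 - 3 = 5802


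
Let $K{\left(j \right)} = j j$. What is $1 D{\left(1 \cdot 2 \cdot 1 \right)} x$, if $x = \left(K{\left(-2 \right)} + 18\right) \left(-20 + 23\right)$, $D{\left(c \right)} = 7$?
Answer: $462$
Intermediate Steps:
$K{\left(j \right)} = j^{2}$
$x = 66$ ($x = \left(\left(-2\right)^{2} + 18\right) \left(-20 + 23\right) = \left(4 + 18\right) 3 = 22 \cdot 3 = 66$)
$1 D{\left(1 \cdot 2 \cdot 1 \right)} x = 1 \cdot 7 \cdot 66 = 7 \cdot 66 = 462$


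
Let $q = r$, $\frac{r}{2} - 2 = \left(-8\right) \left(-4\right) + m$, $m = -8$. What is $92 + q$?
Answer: $144$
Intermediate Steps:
$r = 52$ ($r = 4 + 2 \left(\left(-8\right) \left(-4\right) - 8\right) = 4 + 2 \left(32 - 8\right) = 4 + 2 \cdot 24 = 4 + 48 = 52$)
$q = 52$
$92 + q = 92 + 52 = 144$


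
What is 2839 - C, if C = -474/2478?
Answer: 1172586/413 ≈ 2839.2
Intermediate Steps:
C = -79/413 (C = -474*1/2478 = -79/413 ≈ -0.19128)
2839 - C = 2839 - 1*(-79/413) = 2839 + 79/413 = 1172586/413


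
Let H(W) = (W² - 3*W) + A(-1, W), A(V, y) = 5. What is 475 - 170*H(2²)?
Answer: -1055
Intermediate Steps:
H(W) = 5 + W² - 3*W (H(W) = (W² - 3*W) + 5 = 5 + W² - 3*W)
475 - 170*H(2²) = 475 - 170*(5 + (2²)² - 3*2²) = 475 - 170*(5 + 4² - 3*4) = 475 - 170*(5 + 16 - 12) = 475 - 170*9 = 475 - 1530 = -1055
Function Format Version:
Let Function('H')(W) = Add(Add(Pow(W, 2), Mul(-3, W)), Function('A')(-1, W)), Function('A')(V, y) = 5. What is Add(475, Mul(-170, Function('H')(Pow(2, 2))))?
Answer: -1055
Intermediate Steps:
Function('H')(W) = Add(5, Pow(W, 2), Mul(-3, W)) (Function('H')(W) = Add(Add(Pow(W, 2), Mul(-3, W)), 5) = Add(5, Pow(W, 2), Mul(-3, W)))
Add(475, Mul(-170, Function('H')(Pow(2, 2)))) = Add(475, Mul(-170, Add(5, Pow(Pow(2, 2), 2), Mul(-3, Pow(2, 2))))) = Add(475, Mul(-170, Add(5, Pow(4, 2), Mul(-3, 4)))) = Add(475, Mul(-170, Add(5, 16, -12))) = Add(475, Mul(-170, 9)) = Add(475, -1530) = -1055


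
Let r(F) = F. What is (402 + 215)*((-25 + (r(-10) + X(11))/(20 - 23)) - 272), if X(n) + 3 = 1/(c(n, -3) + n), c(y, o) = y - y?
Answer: -5959603/33 ≈ -1.8059e+5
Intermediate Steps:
c(y, o) = 0
X(n) = -3 + 1/n (X(n) = -3 + 1/(0 + n) = -3 + 1/n)
(402 + 215)*((-25 + (r(-10) + X(11))/(20 - 23)) - 272) = (402 + 215)*((-25 + (-10 + (-3 + 1/11))/(20 - 23)) - 272) = 617*((-25 + (-10 + (-3 + 1/11))/(-3)) - 272) = 617*((-25 + (-10 - 32/11)*(-⅓)) - 272) = 617*((-25 - 142/11*(-⅓)) - 272) = 617*((-25 + 142/33) - 272) = 617*(-683/33 - 272) = 617*(-9659/33) = -5959603/33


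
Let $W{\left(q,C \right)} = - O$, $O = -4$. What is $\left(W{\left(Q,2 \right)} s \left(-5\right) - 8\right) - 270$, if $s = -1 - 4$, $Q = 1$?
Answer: $-178$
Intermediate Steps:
$W{\left(q,C \right)} = 4$ ($W{\left(q,C \right)} = \left(-1\right) \left(-4\right) = 4$)
$s = -5$
$\left(W{\left(Q,2 \right)} s \left(-5\right) - 8\right) - 270 = \left(4 \left(-5\right) \left(-5\right) - 8\right) - 270 = \left(\left(-20\right) \left(-5\right) - 8\right) - 270 = \left(100 - 8\right) - 270 = 92 - 270 = -178$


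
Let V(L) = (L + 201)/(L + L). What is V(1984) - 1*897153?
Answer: -3559900919/3968 ≈ -8.9715e+5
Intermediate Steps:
V(L) = (201 + L)/(2*L) (V(L) = (201 + L)/((2*L)) = (201 + L)*(1/(2*L)) = (201 + L)/(2*L))
V(1984) - 1*897153 = (1/2)*(201 + 1984)/1984 - 1*897153 = (1/2)*(1/1984)*2185 - 897153 = 2185/3968 - 897153 = -3559900919/3968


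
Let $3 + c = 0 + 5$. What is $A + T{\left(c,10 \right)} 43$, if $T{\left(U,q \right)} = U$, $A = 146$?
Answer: $232$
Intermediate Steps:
$c = 2$ ($c = -3 + \left(0 + 5\right) = -3 + 5 = 2$)
$A + T{\left(c,10 \right)} 43 = 146 + 2 \cdot 43 = 146 + 86 = 232$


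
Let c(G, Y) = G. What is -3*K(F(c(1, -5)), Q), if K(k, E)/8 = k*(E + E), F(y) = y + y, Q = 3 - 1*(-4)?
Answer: -672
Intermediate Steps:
Q = 7 (Q = 3 + 4 = 7)
F(y) = 2*y
K(k, E) = 16*E*k (K(k, E) = 8*(k*(E + E)) = 8*(k*(2*E)) = 8*(2*E*k) = 16*E*k)
-3*K(F(c(1, -5)), Q) = -48*7*2*1 = -48*7*2 = -3*224 = -672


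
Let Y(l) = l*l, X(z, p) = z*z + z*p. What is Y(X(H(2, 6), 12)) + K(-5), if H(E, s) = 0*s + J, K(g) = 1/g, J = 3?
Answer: 10124/5 ≈ 2024.8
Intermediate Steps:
H(E, s) = 3 (H(E, s) = 0*s + 3 = 0 + 3 = 3)
X(z, p) = z² + p*z
Y(l) = l²
Y(X(H(2, 6), 12)) + K(-5) = (3*(12 + 3))² + 1/(-5) = (3*15)² - ⅕ = 45² - ⅕ = 2025 - ⅕ = 10124/5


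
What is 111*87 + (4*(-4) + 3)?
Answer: 9644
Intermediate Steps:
111*87 + (4*(-4) + 3) = 9657 + (-16 + 3) = 9657 - 13 = 9644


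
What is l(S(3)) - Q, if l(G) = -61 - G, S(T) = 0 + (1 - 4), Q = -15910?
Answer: 15852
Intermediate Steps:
S(T) = -3 (S(T) = 0 - 3 = -3)
l(S(3)) - Q = (-61 - 1*(-3)) - 1*(-15910) = (-61 + 3) + 15910 = -58 + 15910 = 15852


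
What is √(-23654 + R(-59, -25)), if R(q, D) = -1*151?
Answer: 69*I*√5 ≈ 154.29*I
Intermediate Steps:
R(q, D) = -151
√(-23654 + R(-59, -25)) = √(-23654 - 151) = √(-23805) = 69*I*√5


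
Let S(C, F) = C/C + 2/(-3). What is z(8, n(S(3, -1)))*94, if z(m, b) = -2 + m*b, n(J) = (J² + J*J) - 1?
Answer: -6956/9 ≈ -772.89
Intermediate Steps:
S(C, F) = ⅓ (S(C, F) = 1 + 2*(-⅓) = 1 - ⅔ = ⅓)
n(J) = -1 + 2*J² (n(J) = (J² + J²) - 1 = 2*J² - 1 = -1 + 2*J²)
z(m, b) = -2 + b*m
z(8, n(S(3, -1)))*94 = (-2 + (-1 + 2*(⅓)²)*8)*94 = (-2 + (-1 + 2*(⅑))*8)*94 = (-2 + (-1 + 2/9)*8)*94 = (-2 - 7/9*8)*94 = (-2 - 56/9)*94 = -74/9*94 = -6956/9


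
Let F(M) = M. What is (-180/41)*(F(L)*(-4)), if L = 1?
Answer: 720/41 ≈ 17.561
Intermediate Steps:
(-180/41)*(F(L)*(-4)) = (-180/41)*(1*(-4)) = -180*1/41*(-4) = -180/41*(-4) = 720/41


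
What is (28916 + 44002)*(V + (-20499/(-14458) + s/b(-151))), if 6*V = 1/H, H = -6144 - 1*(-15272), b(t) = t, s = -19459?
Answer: 94658866288091979/9963933112 ≈ 9.5001e+6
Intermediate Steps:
H = 9128 (H = -6144 + 15272 = 9128)
V = 1/54768 (V = (⅙)/9128 = (⅙)*(1/9128) = 1/54768 ≈ 1.8259e-5)
(28916 + 44002)*(V + (-20499/(-14458) + s/b(-151))) = (28916 + 44002)*(1/54768 + (-20499/(-14458) - 19459/(-151))) = 72918*(1/54768 + (-20499*(-1/14458) - 19459*(-1/151))) = 72918*(1/54768 + (20499/14458 + 19459/151)) = 72918*(1/54768 + 284433571/2183158) = 72918*(7788929999843/59783598672) = 94658866288091979/9963933112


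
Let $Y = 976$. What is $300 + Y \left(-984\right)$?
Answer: $-960084$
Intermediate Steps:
$300 + Y \left(-984\right) = 300 + 976 \left(-984\right) = 300 - 960384 = -960084$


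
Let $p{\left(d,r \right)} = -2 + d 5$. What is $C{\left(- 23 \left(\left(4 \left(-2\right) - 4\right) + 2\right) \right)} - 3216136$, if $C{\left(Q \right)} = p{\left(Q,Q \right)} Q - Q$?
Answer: $-2952326$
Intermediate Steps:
$p{\left(d,r \right)} = -2 + 5 d$
$C{\left(Q \right)} = - Q + Q \left(-2 + 5 Q\right)$ ($C{\left(Q \right)} = \left(-2 + 5 Q\right) Q - Q = Q \left(-2 + 5 Q\right) - Q = - Q + Q \left(-2 + 5 Q\right)$)
$C{\left(- 23 \left(\left(4 \left(-2\right) - 4\right) + 2\right) \right)} - 3216136 = - 23 \left(\left(4 \left(-2\right) - 4\right) + 2\right) \left(-3 + 5 \left(- 23 \left(\left(4 \left(-2\right) - 4\right) + 2\right)\right)\right) - 3216136 = - 23 \left(\left(-8 - 4\right) + 2\right) \left(-3 + 5 \left(- 23 \left(\left(-8 - 4\right) + 2\right)\right)\right) - 3216136 = - 23 \left(-12 + 2\right) \left(-3 + 5 \left(- 23 \left(-12 + 2\right)\right)\right) - 3216136 = \left(-23\right) \left(-10\right) \left(-3 + 5 \left(\left(-23\right) \left(-10\right)\right)\right) - 3216136 = 230 \left(-3 + 5 \cdot 230\right) - 3216136 = 230 \left(-3 + 1150\right) - 3216136 = 230 \cdot 1147 - 3216136 = 263810 - 3216136 = -2952326$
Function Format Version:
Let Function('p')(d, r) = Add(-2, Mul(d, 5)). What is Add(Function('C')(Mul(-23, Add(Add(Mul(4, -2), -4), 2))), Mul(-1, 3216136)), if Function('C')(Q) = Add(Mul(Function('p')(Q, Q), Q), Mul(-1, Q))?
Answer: -2952326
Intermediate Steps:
Function('p')(d, r) = Add(-2, Mul(5, d))
Function('C')(Q) = Add(Mul(-1, Q), Mul(Q, Add(-2, Mul(5, Q)))) (Function('C')(Q) = Add(Mul(Add(-2, Mul(5, Q)), Q), Mul(-1, Q)) = Add(Mul(Q, Add(-2, Mul(5, Q))), Mul(-1, Q)) = Add(Mul(-1, Q), Mul(Q, Add(-2, Mul(5, Q)))))
Add(Function('C')(Mul(-23, Add(Add(Mul(4, -2), -4), 2))), Mul(-1, 3216136)) = Add(Mul(Mul(-23, Add(Add(Mul(4, -2), -4), 2)), Add(-3, Mul(5, Mul(-23, Add(Add(Mul(4, -2), -4), 2))))), Mul(-1, 3216136)) = Add(Mul(Mul(-23, Add(Add(-8, -4), 2)), Add(-3, Mul(5, Mul(-23, Add(Add(-8, -4), 2))))), -3216136) = Add(Mul(Mul(-23, Add(-12, 2)), Add(-3, Mul(5, Mul(-23, Add(-12, 2))))), -3216136) = Add(Mul(Mul(-23, -10), Add(-3, Mul(5, Mul(-23, -10)))), -3216136) = Add(Mul(230, Add(-3, Mul(5, 230))), -3216136) = Add(Mul(230, Add(-3, 1150)), -3216136) = Add(Mul(230, 1147), -3216136) = Add(263810, -3216136) = -2952326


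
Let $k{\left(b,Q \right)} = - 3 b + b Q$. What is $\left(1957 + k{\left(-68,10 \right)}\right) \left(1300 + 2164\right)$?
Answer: $5130184$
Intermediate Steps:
$k{\left(b,Q \right)} = - 3 b + Q b$
$\left(1957 + k{\left(-68,10 \right)}\right) \left(1300 + 2164\right) = \left(1957 - 68 \left(-3 + 10\right)\right) \left(1300 + 2164\right) = \left(1957 - 476\right) 3464 = 1481 \cdot 3464 = 5130184$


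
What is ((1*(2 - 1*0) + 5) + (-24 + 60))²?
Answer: 1849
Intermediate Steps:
((1*(2 - 1*0) + 5) + (-24 + 60))² = ((1*(2 + 0) + 5) + 36)² = ((1*2 + 5) + 36)² = ((2 + 5) + 36)² = (7 + 36)² = 43² = 1849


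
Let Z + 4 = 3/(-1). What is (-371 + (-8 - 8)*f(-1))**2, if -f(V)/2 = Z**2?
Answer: 1432809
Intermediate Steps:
Z = -7 (Z = -4 + 3/(-1) = -4 + 3*(-1) = -4 - 3 = -7)
f(V) = -98 (f(V) = -2*(-7)**2 = -2*49 = -98)
(-371 + (-8 - 8)*f(-1))**2 = (-371 + (-8 - 8)*(-98))**2 = (-371 - 16*(-98))**2 = (-371 + 1568)**2 = 1197**2 = 1432809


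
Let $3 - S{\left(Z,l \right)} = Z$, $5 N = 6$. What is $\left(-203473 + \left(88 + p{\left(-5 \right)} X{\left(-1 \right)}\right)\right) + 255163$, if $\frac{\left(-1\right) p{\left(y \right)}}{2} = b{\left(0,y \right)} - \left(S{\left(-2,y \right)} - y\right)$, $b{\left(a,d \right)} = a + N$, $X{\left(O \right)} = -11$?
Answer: $\frac{257922}{5} \approx 51584.0$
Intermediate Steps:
$N = \frac{6}{5}$ ($N = \frac{1}{5} \cdot 6 = \frac{6}{5} \approx 1.2$)
$S{\left(Z,l \right)} = 3 - Z$
$b{\left(a,d \right)} = \frac{6}{5} + a$ ($b{\left(a,d \right)} = a + \frac{6}{5} = \frac{6}{5} + a$)
$p{\left(y \right)} = \frac{38}{5} - 2 y$ ($p{\left(y \right)} = - 2 \left(\left(\frac{6}{5} + 0\right) - \left(\left(3 - -2\right) - y\right)\right) = - 2 \left(\frac{6}{5} - \left(\left(3 + 2\right) - y\right)\right) = - 2 \left(\frac{6}{5} - \left(5 - y\right)\right) = - 2 \left(\frac{6}{5} + \left(-5 + y\right)\right) = - 2 \left(- \frac{19}{5} + y\right) = \frac{38}{5} - 2 y$)
$\left(-203473 + \left(88 + p{\left(-5 \right)} X{\left(-1 \right)}\right)\right) + 255163 = \left(-203473 + \left(88 + \left(\frac{38}{5} - -10\right) \left(-11\right)\right)\right) + 255163 = \left(-203473 + \left(88 + \left(\frac{38}{5} + 10\right) \left(-11\right)\right)\right) + 255163 = \left(-203473 + \left(88 + \frac{88}{5} \left(-11\right)\right)\right) + 255163 = \left(-203473 + \left(88 - \frac{968}{5}\right)\right) + 255163 = \left(-203473 - \frac{528}{5}\right) + 255163 = - \frac{1017893}{5} + 255163 = \frac{257922}{5}$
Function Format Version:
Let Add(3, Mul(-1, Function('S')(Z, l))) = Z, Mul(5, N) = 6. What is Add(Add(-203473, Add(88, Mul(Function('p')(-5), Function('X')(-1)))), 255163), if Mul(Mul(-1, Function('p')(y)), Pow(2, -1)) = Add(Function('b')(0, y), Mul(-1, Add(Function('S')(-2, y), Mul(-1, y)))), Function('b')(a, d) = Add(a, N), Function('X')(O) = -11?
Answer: Rational(257922, 5) ≈ 51584.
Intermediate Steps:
N = Rational(6, 5) (N = Mul(Rational(1, 5), 6) = Rational(6, 5) ≈ 1.2000)
Function('S')(Z, l) = Add(3, Mul(-1, Z))
Function('b')(a, d) = Add(Rational(6, 5), a) (Function('b')(a, d) = Add(a, Rational(6, 5)) = Add(Rational(6, 5), a))
Function('p')(y) = Add(Rational(38, 5), Mul(-2, y)) (Function('p')(y) = Mul(-2, Add(Add(Rational(6, 5), 0), Mul(-1, Add(Add(3, Mul(-1, -2)), Mul(-1, y))))) = Mul(-2, Add(Rational(6, 5), Mul(-1, Add(Add(3, 2), Mul(-1, y))))) = Mul(-2, Add(Rational(6, 5), Mul(-1, Add(5, Mul(-1, y))))) = Mul(-2, Add(Rational(6, 5), Add(-5, y))) = Mul(-2, Add(Rational(-19, 5), y)) = Add(Rational(38, 5), Mul(-2, y)))
Add(Add(-203473, Add(88, Mul(Function('p')(-5), Function('X')(-1)))), 255163) = Add(Add(-203473, Add(88, Mul(Add(Rational(38, 5), Mul(-2, -5)), -11))), 255163) = Add(Add(-203473, Add(88, Mul(Add(Rational(38, 5), 10), -11))), 255163) = Add(Add(-203473, Add(88, Mul(Rational(88, 5), -11))), 255163) = Add(Add(-203473, Add(88, Rational(-968, 5))), 255163) = Add(Add(-203473, Rational(-528, 5)), 255163) = Add(Rational(-1017893, 5), 255163) = Rational(257922, 5)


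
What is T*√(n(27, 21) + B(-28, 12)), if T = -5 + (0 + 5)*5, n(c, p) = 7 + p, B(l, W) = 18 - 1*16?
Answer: 20*√30 ≈ 109.54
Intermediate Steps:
B(l, W) = 2 (B(l, W) = 18 - 16 = 2)
T = 20 (T = -5 + 5*5 = -5 + 25 = 20)
T*√(n(27, 21) + B(-28, 12)) = 20*√((7 + 21) + 2) = 20*√(28 + 2) = 20*√30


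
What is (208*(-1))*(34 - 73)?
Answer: 8112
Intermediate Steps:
(208*(-1))*(34 - 73) = -208*(-39) = 8112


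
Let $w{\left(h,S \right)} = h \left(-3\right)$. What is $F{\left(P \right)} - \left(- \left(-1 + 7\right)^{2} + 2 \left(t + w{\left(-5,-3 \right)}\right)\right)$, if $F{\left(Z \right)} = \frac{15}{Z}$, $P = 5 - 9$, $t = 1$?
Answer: $\frac{1}{4} \approx 0.25$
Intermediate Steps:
$w{\left(h,S \right)} = - 3 h$
$P = -4$ ($P = 5 - 9 = -4$)
$F{\left(P \right)} - \left(- \left(-1 + 7\right)^{2} + 2 \left(t + w{\left(-5,-3 \right)}\right)\right) = \frac{15}{-4} + \left(- 2 \left(1 - -15\right) + \left(-1 + 7\right)^{2}\right) = 15 \left(- \frac{1}{4}\right) + \left(- 2 \left(1 + 15\right) + 6^{2}\right) = - \frac{15}{4} + \left(\left(-2\right) 16 + 36\right) = - \frac{15}{4} + \left(-32 + 36\right) = - \frac{15}{4} + 4 = \frac{1}{4}$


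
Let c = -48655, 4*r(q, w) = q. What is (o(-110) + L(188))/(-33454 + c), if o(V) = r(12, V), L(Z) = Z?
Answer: -191/82109 ≈ -0.0023262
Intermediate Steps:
r(q, w) = q/4
o(V) = 3 (o(V) = (¼)*12 = 3)
(o(-110) + L(188))/(-33454 + c) = (3 + 188)/(-33454 - 48655) = 191/(-82109) = 191*(-1/82109) = -191/82109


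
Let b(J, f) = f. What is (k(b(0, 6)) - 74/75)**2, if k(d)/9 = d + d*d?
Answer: 799532176/5625 ≈ 1.4214e+5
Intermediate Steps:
k(d) = 9*d + 9*d**2 (k(d) = 9*(d + d*d) = 9*(d + d**2) = 9*d + 9*d**2)
(k(b(0, 6)) - 74/75)**2 = (9*6*(1 + 6) - 74/75)**2 = (9*6*7 - 74*1/75)**2 = (378 - 74/75)**2 = (28276/75)**2 = 799532176/5625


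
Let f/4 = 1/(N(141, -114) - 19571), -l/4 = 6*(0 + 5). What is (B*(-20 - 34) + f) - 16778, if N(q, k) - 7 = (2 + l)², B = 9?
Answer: -24342241/1410 ≈ -17264.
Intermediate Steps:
l = -120 (l = -24*(0 + 5) = -24*5 = -4*30 = -120)
N(q, k) = 13931 (N(q, k) = 7 + (2 - 120)² = 7 + (-118)² = 7 + 13924 = 13931)
f = -1/1410 (f = 4/(13931 - 19571) = 4/(-5640) = 4*(-1/5640) = -1/1410 ≈ -0.00070922)
(B*(-20 - 34) + f) - 16778 = (9*(-20 - 34) - 1/1410) - 16778 = (9*(-54) - 1/1410) - 16778 = (-486 - 1/1410) - 16778 = -685261/1410 - 16778 = -24342241/1410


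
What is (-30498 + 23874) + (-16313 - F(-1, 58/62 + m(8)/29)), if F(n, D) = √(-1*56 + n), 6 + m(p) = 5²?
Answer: -22937 - I*√57 ≈ -22937.0 - 7.5498*I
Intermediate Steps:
m(p) = 19 (m(p) = -6 + 5² = -6 + 25 = 19)
F(n, D) = √(-56 + n)
(-30498 + 23874) + (-16313 - F(-1, 58/62 + m(8)/29)) = (-30498 + 23874) + (-16313 - √(-56 - 1)) = -6624 + (-16313 - √(-57)) = -6624 + (-16313 - I*√57) = -22937 - I*√57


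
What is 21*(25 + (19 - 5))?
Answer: 819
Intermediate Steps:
21*(25 + (19 - 5)) = 21*(25 + 14) = 21*39 = 819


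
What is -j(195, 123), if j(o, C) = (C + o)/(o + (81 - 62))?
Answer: -159/107 ≈ -1.4860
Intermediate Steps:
j(o, C) = (C + o)/(19 + o) (j(o, C) = (C + o)/(o + 19) = (C + o)/(19 + o))
-j(195, 123) = -(123 + 195)/(19 + 195) = -318/214 = -1*159/107 = -159/107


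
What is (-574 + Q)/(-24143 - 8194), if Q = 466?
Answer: 12/3593 ≈ 0.0033398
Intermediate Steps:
(-574 + Q)/(-24143 - 8194) = (-574 + 466)/(-24143 - 8194) = -108/(-32337) = -108*(-1/32337) = 12/3593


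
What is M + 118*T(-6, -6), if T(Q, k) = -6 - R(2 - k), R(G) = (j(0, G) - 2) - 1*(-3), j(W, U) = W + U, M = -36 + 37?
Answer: -1769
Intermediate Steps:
M = 1
j(W, U) = U + W
R(G) = 1 + G (R(G) = ((G + 0) - 2) - 1*(-3) = (G - 2) + 3 = (-2 + G) + 3 = 1 + G)
T(Q, k) = -9 + k (T(Q, k) = -6 - (1 + (2 - k)) = -6 - (3 - k) = -6 + (-3 + k) = -9 + k)
M + 118*T(-6, -6) = 1 + 118*(-9 - 6) = 1 + 118*(-15) = 1 - 1770 = -1769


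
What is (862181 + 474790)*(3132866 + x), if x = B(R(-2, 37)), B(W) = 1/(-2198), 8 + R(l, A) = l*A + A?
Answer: 9206435072234457/2198 ≈ 4.1885e+12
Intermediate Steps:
R(l, A) = -8 + A + A*l (R(l, A) = -8 + (l*A + A) = -8 + (A*l + A) = -8 + (A + A*l) = -8 + A + A*l)
B(W) = -1/2198
x = -1/2198 ≈ -0.00045496
(862181 + 474790)*(3132866 + x) = (862181 + 474790)*(3132866 - 1/2198) = 1336971*(6886039467/2198) = 9206435072234457/2198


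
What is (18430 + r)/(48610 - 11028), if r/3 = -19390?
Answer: -19870/18791 ≈ -1.0574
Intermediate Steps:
r = -58170 (r = 3*(-19390) = -58170)
(18430 + r)/(48610 - 11028) = (18430 - 58170)/(48610 - 11028) = -39740/37582 = -39740*1/37582 = -19870/18791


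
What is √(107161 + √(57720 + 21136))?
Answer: √(107161 + 2*√19714) ≈ 327.78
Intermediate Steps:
√(107161 + √(57720 + 21136)) = √(107161 + √78856) = √(107161 + 2*√19714)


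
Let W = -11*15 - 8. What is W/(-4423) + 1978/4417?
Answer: 9512835/19536391 ≈ 0.48693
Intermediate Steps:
W = -173 (W = -165 - 8 = -173)
W/(-4423) + 1978/4417 = -173/(-4423) + 1978/4417 = -173*(-1/4423) + 1978*(1/4417) = 173/4423 + 1978/4417 = 9512835/19536391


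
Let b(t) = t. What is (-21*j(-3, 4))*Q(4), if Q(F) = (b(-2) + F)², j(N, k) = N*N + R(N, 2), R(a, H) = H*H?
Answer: -1092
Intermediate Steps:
R(a, H) = H²
j(N, k) = 4 + N² (j(N, k) = N*N + 2² = N² + 4 = 4 + N²)
Q(F) = (-2 + F)²
(-21*j(-3, 4))*Q(4) = (-21*(4 + (-3)²))*(-2 + 4)² = -21*(4 + 9)*2² = -21*13*4 = -273*4 = -1092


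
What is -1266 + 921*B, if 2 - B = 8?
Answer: -6792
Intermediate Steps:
B = -6 (B = 2 - 1*8 = 2 - 8 = -6)
-1266 + 921*B = -1266 + 921*(-6) = -1266 - 5526 = -6792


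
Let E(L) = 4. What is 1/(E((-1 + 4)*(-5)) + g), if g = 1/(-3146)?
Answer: 3146/12583 ≈ 0.25002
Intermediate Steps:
g = -1/3146 ≈ -0.00031786
1/(E((-1 + 4)*(-5)) + g) = 1/(4 - 1/3146) = 1/(12583/3146) = 3146/12583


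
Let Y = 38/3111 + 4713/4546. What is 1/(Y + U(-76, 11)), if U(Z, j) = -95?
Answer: -14142606/1328712679 ≈ -0.010644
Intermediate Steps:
Y = 14834891/14142606 (Y = 38*(1/3111) + 4713*(1/4546) = 38/3111 + 4713/4546 = 14834891/14142606 ≈ 1.0490)
1/(Y + U(-76, 11)) = 1/(14834891/14142606 - 95) = 1/(-1328712679/14142606) = -14142606/1328712679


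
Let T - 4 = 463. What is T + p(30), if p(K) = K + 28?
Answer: 525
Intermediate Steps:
T = 467 (T = 4 + 463 = 467)
p(K) = 28 + K
T + p(30) = 467 + (28 + 30) = 467 + 58 = 525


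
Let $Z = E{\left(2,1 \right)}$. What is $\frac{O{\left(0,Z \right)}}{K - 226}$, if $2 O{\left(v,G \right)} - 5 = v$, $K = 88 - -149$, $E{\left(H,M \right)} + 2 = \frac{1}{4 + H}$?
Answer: $\frac{5}{22} \approx 0.22727$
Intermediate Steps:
$E{\left(H,M \right)} = -2 + \frac{1}{4 + H}$
$Z = - \frac{11}{6}$ ($Z = \frac{-7 - 4}{4 + 2} = \frac{-7 - 4}{6} = \frac{1}{6} \left(-11\right) = - \frac{11}{6} \approx -1.8333$)
$K = 237$ ($K = 88 + 149 = 237$)
$O{\left(v,G \right)} = \frac{5}{2} + \frac{v}{2}$
$\frac{O{\left(0,Z \right)}}{K - 226} = \frac{\frac{5}{2} + \frac{1}{2} \cdot 0}{237 - 226} = \frac{\frac{5}{2} + 0}{11} = \frac{1}{11} \cdot \frac{5}{2} = \frac{5}{22}$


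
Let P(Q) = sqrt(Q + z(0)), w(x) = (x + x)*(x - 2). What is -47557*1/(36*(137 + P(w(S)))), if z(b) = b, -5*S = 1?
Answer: -162882725/16891308 + 237785*sqrt(22)/16891308 ≈ -9.5770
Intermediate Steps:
S = -1/5 (S = -1/5*1 = -1/5 ≈ -0.20000)
w(x) = 2*x*(-2 + x) (w(x) = (2*x)*(-2 + x) = 2*x*(-2 + x))
P(Q) = sqrt(Q) (P(Q) = sqrt(Q + 0) = sqrt(Q))
-47557*1/(36*(137 + P(w(S)))) = -47557*1/(36*(137 + sqrt(2*(-1/5)*(-2 - 1/5)))) = -47557*1/(36*(137 + sqrt(2*(-1/5)*(-11/5)))) = -47557*1/(36*(137 + sqrt(22/25))) = -47557*1/(36*(137 + sqrt(22)/5)) = -47557/(4932 + 36*sqrt(22)/5)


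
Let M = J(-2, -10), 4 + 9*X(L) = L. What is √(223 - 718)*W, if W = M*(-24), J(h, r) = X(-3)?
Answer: 56*I*√55 ≈ 415.31*I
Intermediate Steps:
X(L) = -4/9 + L/9
J(h, r) = -7/9 (J(h, r) = -4/9 + (⅑)*(-3) = -4/9 - ⅓ = -7/9)
M = -7/9 ≈ -0.77778
W = 56/3 (W = -7/9*(-24) = 56/3 ≈ 18.667)
√(223 - 718)*W = √(223 - 718)*(56/3) = √(-495)*(56/3) = (3*I*√55)*(56/3) = 56*I*√55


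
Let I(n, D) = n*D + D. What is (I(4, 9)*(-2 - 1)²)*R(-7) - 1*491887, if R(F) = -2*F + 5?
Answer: -484192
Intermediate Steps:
I(n, D) = D + D*n (I(n, D) = D*n + D = D + D*n)
R(F) = 5 - 2*F
(I(4, 9)*(-2 - 1)²)*R(-7) - 1*491887 = ((9*(1 + 4))*(-2 - 1)²)*(5 - 2*(-7)) - 1*491887 = ((9*5)*(-3)²)*(5 + 14) - 491887 = (45*9)*19 - 491887 = 405*19 - 491887 = 7695 - 491887 = -484192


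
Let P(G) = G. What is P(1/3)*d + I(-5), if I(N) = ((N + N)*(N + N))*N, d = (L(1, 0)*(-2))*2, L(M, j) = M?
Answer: -1504/3 ≈ -501.33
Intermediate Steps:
d = -4 (d = (1*(-2))*2 = -2*2 = -4)
I(N) = 4*N³ (I(N) = ((2*N)*(2*N))*N = (4*N²)*N = 4*N³)
P(1/3)*d + I(-5) = -4/3 + 4*(-5)³ = (⅓)*(-4) + 4*(-125) = -4/3 - 500 = -1504/3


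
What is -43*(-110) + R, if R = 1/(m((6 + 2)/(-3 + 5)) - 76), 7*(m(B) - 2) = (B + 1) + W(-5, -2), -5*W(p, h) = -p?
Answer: 2431213/514 ≈ 4730.0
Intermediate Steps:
W(p, h) = p/5 (W(p, h) = -(-1)*p/5 = p/5)
m(B) = 2 + B/7 (m(B) = 2 + ((B + 1) + (⅕)*(-5))/7 = 2 + ((1 + B) - 1)/7 = 2 + B/7)
R = -7/514 (R = 1/((2 + ((6 + 2)/(-3 + 5))/7) - 76) = 1/((2 + (8/2)/7) - 76) = 1/((2 + (8*(½))/7) - 76) = 1/((2 + (⅐)*4) - 76) = 1/((2 + 4/7) - 76) = 1/(18/7 - 76) = 1/(-514/7) = -7/514 ≈ -0.013619)
-43*(-110) + R = -43*(-110) - 7/514 = 4730 - 7/514 = 2431213/514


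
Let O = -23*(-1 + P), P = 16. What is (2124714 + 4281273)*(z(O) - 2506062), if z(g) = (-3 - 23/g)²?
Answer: -1204030910492606/75 ≈ -1.6054e+13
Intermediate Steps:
O = -345 (O = -23*(-1 + 16) = -23*15 = -345)
(2124714 + 4281273)*(z(O) - 2506062) = (2124714 + 4281273)*((23 + 3*(-345))²/(-345)² - 2506062) = 6405987*((23 - 1035)²/119025 - 2506062) = 6405987*((1/119025)*(-1012)² - 2506062) = 6405987*((1/119025)*1024144 - 2506062) = 6405987*(1936/225 - 2506062) = 6405987*(-563862014/225) = -1204030910492606/75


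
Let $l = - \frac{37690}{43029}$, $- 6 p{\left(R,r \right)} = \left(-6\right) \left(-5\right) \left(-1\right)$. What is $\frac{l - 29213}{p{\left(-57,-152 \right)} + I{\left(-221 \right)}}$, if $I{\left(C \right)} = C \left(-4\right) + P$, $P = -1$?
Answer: $- \frac{1257043867}{38209752} \approx -32.898$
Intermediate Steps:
$p{\left(R,r \right)} = 5$ ($p{\left(R,r \right)} = - \frac{\left(-6\right) \left(-5\right) \left(-1\right)}{6} = - \frac{30 \left(-1\right)}{6} = \left(- \frac{1}{6}\right) \left(-30\right) = 5$)
$l = - \frac{37690}{43029}$ ($l = \left(-37690\right) \frac{1}{43029} = - \frac{37690}{43029} \approx -0.87592$)
$I{\left(C \right)} = -1 - 4 C$ ($I{\left(C \right)} = C \left(-4\right) - 1 = - 4 C - 1 = -1 - 4 C$)
$\frac{l - 29213}{p{\left(-57,-152 \right)} + I{\left(-221 \right)}} = \frac{- \frac{37690}{43029} - 29213}{5 - -883} = - \frac{1257043867}{43029 \left(5 + \left(-1 + 884\right)\right)} = - \frac{1257043867}{43029 \left(5 + 883\right)} = - \frac{1257043867}{43029 \cdot 888} = \left(- \frac{1257043867}{43029}\right) \frac{1}{888} = - \frac{1257043867}{38209752}$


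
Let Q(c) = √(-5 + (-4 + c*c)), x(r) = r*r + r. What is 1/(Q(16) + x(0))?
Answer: √247/247 ≈ 0.063628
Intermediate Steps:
x(r) = r + r² (x(r) = r² + r = r + r²)
Q(c) = √(-9 + c²) (Q(c) = √(-5 + (-4 + c²)) = √(-9 + c²))
1/(Q(16) + x(0)) = 1/(√(-9 + 16²) + 0*(1 + 0)) = 1/(√(-9 + 256) + 0*1) = 1/(√247 + 0) = 1/(√247) = √247/247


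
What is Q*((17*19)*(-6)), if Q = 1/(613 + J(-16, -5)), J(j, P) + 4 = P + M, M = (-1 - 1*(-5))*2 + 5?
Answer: -1938/617 ≈ -3.1410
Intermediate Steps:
M = 13 (M = (-1 + 5)*2 + 5 = 4*2 + 5 = 8 + 5 = 13)
J(j, P) = 9 + P (J(j, P) = -4 + (P + 13) = -4 + (13 + P) = 9 + P)
Q = 1/617 (Q = 1/(613 + (9 - 5)) = 1/(613 + 4) = 1/617 ≈ 0.0016207)
Q*((17*19)*(-6)) = ((17*19)*(-6))/617 = (323*(-6))/617 = (1/617)*(-1938) = -1938/617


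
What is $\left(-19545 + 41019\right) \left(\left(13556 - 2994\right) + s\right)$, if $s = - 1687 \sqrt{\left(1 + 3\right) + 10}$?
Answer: $226808388 - 36226638 \sqrt{14} \approx 9.1261 \cdot 10^{7}$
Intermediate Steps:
$s = - 1687 \sqrt{14}$ ($s = - 1687 \sqrt{4 + 10} = - 1687 \sqrt{14} \approx -6312.2$)
$\left(-19545 + 41019\right) \left(\left(13556 - 2994\right) + s\right) = \left(-19545 + 41019\right) \left(\left(13556 - 2994\right) - 1687 \sqrt{14}\right) = 21474 \left(\left(13556 - 2994\right) - 1687 \sqrt{14}\right) = 21474 \left(10562 - 1687 \sqrt{14}\right) = 226808388 - 36226638 \sqrt{14}$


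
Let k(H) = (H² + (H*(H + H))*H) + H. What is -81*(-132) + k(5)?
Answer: 10972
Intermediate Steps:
k(H) = H + H² + 2*H³ (k(H) = (H² + (H*(2*H))*H) + H = (H² + (2*H²)*H) + H = (H² + 2*H³) + H = H + H² + 2*H³)
-81*(-132) + k(5) = -81*(-132) + 5*(1 + 5 + 2*5²) = 10692 + 5*(1 + 5 + 2*25) = 10692 + 5*(1 + 5 + 50) = 10692 + 5*56 = 10692 + 280 = 10972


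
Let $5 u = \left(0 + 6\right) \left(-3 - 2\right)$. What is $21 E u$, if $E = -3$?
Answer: $378$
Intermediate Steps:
$u = -6$ ($u = \frac{\left(0 + 6\right) \left(-3 - 2\right)}{5} = \frac{6 \left(-5\right)}{5} = \frac{1}{5} \left(-30\right) = -6$)
$21 E u = 21 \left(\left(-3\right) \left(-6\right)\right) = 21 \cdot 18 = 378$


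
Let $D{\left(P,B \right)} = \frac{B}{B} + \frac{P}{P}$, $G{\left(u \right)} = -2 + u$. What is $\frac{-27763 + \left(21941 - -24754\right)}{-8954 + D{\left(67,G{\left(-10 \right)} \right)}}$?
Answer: $- \frac{4733}{2238} \approx -2.1148$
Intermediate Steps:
$D{\left(P,B \right)} = 2$ ($D{\left(P,B \right)} = 1 + 1 = 2$)
$\frac{-27763 + \left(21941 - -24754\right)}{-8954 + D{\left(67,G{\left(-10 \right)} \right)}} = \frac{-27763 + \left(21941 - -24754\right)}{-8954 + 2} = \frac{-27763 + \left(21941 + 24754\right)}{-8952} = \left(-27763 + 46695\right) \left(- \frac{1}{8952}\right) = 18932 \left(- \frac{1}{8952}\right) = - \frac{4733}{2238}$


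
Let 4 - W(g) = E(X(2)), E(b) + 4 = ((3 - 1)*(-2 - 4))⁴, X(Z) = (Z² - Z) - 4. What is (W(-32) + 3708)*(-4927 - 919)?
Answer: 99498920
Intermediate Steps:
X(Z) = -4 + Z² - Z
E(b) = 20732 (E(b) = -4 + ((3 - 1)*(-2 - 4))⁴ = -4 + (2*(-6))⁴ = -4 + (-12)⁴ = -4 + 20736 = 20732)
W(g) = -20728 (W(g) = 4 - 1*20732 = 4 - 20732 = -20728)
(W(-32) + 3708)*(-4927 - 919) = (-20728 + 3708)*(-4927 - 919) = -17020*(-5846) = 99498920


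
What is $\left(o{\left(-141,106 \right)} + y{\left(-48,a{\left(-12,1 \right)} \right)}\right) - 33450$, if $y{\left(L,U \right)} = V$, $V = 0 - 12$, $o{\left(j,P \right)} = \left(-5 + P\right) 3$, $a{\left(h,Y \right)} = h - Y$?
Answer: $-33159$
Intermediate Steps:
$o{\left(j,P \right)} = -15 + 3 P$
$V = -12$ ($V = 0 - 12 = -12$)
$y{\left(L,U \right)} = -12$
$\left(o{\left(-141,106 \right)} + y{\left(-48,a{\left(-12,1 \right)} \right)}\right) - 33450 = \left(\left(-15 + 3 \cdot 106\right) - 12\right) - 33450 = \left(\left(-15 + 318\right) - 12\right) - 33450 = \left(303 - 12\right) - 33450 = 291 - 33450 = -33159$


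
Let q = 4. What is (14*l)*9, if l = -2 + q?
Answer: 252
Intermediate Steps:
l = 2 (l = -2 + 4 = 2)
(14*l)*9 = (14*2)*9 = 28*9 = 252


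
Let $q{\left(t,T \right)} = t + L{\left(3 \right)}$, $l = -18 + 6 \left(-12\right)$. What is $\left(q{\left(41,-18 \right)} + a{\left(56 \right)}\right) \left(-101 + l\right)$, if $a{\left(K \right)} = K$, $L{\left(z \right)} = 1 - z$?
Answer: $-18145$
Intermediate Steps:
$l = -90$ ($l = -18 - 72 = -90$)
$q{\left(t,T \right)} = -2 + t$ ($q{\left(t,T \right)} = t + \left(1 - 3\right) = t - 2 = -2 + t$)
$\left(q{\left(41,-18 \right)} + a{\left(56 \right)}\right) \left(-101 + l\right) = \left(\left(-2 + 41\right) + 56\right) \left(-101 - 90\right) = \left(39 + 56\right) \left(-191\right) = 95 \left(-191\right) = -18145$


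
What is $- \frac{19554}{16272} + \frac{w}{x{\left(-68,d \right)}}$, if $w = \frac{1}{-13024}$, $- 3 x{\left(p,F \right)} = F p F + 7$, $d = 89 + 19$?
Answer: $- \frac{4208151356557}{3501843042720} \approx -1.2017$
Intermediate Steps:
$d = 108$
$x{\left(p,F \right)} = - \frac{7}{3} - \frac{p F^{2}}{3}$ ($x{\left(p,F \right)} = - \frac{F p F + 7}{3} = - \frac{F F p + 7}{3} = - \frac{p F^{2} + 7}{3} = - \frac{7 + p F^{2}}{3} = - \frac{7}{3} - \frac{p F^{2}}{3}$)
$w = - \frac{1}{13024} \approx -7.6781 \cdot 10^{-5}$
$- \frac{19554}{16272} + \frac{w}{x{\left(-68,d \right)}} = - \frac{19554}{16272} - \frac{1}{13024 \left(- \frac{7}{3} - - \frac{68 \cdot 108^{2}}{3}\right)} = \left(-19554\right) \frac{1}{16272} - \frac{1}{13024 \left(- \frac{7}{3} - \left(- \frac{68}{3}\right) 11664\right)} = - \frac{3259}{2712} - \frac{1}{13024 \left(- \frac{7}{3} + 264384\right)} = - \frac{3259}{2712} - \frac{1}{13024 \cdot \frac{793145}{3}} = - \frac{3259}{2712} - \frac{3}{10329920480} = - \frac{4208151356557}{3501843042720}$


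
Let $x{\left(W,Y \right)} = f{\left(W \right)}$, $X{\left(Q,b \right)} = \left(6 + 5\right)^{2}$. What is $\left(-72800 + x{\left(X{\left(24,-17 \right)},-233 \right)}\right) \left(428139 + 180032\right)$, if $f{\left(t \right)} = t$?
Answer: $-44201260109$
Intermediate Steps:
$X{\left(Q,b \right)} = 121$ ($X{\left(Q,b \right)} = 11^{2} = 121$)
$x{\left(W,Y \right)} = W$
$\left(-72800 + x{\left(X{\left(24,-17 \right)},-233 \right)}\right) \left(428139 + 180032\right) = \left(-72800 + 121\right) \left(428139 + 180032\right) = \left(-72679\right) 608171 = -44201260109$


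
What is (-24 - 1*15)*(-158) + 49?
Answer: 6211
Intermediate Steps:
(-24 - 1*15)*(-158) + 49 = (-24 - 15)*(-158) + 49 = -39*(-158) + 49 = 6162 + 49 = 6211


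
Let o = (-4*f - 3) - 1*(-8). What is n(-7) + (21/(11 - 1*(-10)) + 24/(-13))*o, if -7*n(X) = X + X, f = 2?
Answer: 59/13 ≈ 4.5385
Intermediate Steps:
n(X) = -2*X/7 (n(X) = -(X + X)/7 = -2*X/7)
o = -3 (o = (-4*2 - 3) - 1*(-8) = (-8 - 3) + 8 = -11 + 8 = -3)
n(-7) + (21/(11 - 1*(-10)) + 24/(-13))*o = -2/7*(-7) + (21/(11 - 1*(-10)) + 24/(-13))*(-3) = 2 + (21/(11 + 10) + 24*(-1/13))*(-3) = 2 + (21/21 - 24/13)*(-3) = 2 + (21*(1/21) - 24/13)*(-3) = 2 + (1 - 24/13)*(-3) = 2 - 11/13*(-3) = 2 + 33/13 = 59/13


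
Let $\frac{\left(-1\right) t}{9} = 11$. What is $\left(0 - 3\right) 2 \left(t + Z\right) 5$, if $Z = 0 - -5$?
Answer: $2820$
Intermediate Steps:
$t = -99$ ($t = \left(-9\right) 11 = -99$)
$Z = 5$ ($Z = 0 + 5 = 5$)
$\left(0 - 3\right) 2 \left(t + Z\right) 5 = \left(0 - 3\right) 2 \left(-99 + 5\right) 5 = \left(-3\right) 2 \left(\left(-94\right) 5\right) = \left(-6\right) \left(-470\right) = 2820$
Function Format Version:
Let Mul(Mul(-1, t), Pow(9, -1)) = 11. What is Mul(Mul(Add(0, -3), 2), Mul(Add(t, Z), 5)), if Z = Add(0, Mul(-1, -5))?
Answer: 2820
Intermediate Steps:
t = -99 (t = Mul(-9, 11) = -99)
Z = 5 (Z = Add(0, 5) = 5)
Mul(Mul(Add(0, -3), 2), Mul(Add(t, Z), 5)) = Mul(Mul(Add(0, -3), 2), Mul(Add(-99, 5), 5)) = Mul(Mul(-3, 2), Mul(-94, 5)) = Mul(-6, -470) = 2820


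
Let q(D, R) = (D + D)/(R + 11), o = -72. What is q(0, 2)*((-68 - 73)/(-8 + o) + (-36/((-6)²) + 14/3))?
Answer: 0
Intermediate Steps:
q(D, R) = 2*D/(11 + R) (q(D, R) = (2*D)/(11 + R) = 2*D/(11 + R))
q(0, 2)*((-68 - 73)/(-8 + o) + (-36/((-6)²) + 14/3)) = (2*0/(11 + 2))*((-68 - 73)/(-8 - 72) + (-36/((-6)²) + 14/3)) = (2*0/13)*(-141/(-80) + (-36/36 + 14*(⅓))) = (2*0*(1/13))*(-141*(-1/80) + (-36*1/36 + 14/3)) = 0*(141/80 + (-1 + 14/3)) = 0*(141/80 + 11/3) = 0*(1303/240) = 0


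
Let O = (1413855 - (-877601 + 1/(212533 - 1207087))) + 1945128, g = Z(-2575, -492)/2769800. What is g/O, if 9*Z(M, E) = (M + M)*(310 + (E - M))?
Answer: -1238064017/10609622116986166 ≈ -1.1669e-7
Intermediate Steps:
Z(M, E) = 2*M*(310 + E - M)/9 (Z(M, E) = ((M + M)*(310 + (E - M)))/9 = ((2*M)*(310 + E - M))/9 = (2*M*(310 + E - M))/9 = 2*M*(310 + E - M)/9)
g = -246479/498564 (g = ((2/9)*(-2575)*(310 - 492 - 1*(-2575)))/2769800 = ((2/9)*(-2575)*(310 - 492 + 2575))*(1/2769800) = ((2/9)*(-2575)*2393)*(1/2769800) = -12323950/9*1/2769800 = -246479/498564 ≈ -0.49438)
O = 4213511563537/994554 (O = (1413855 - (-877601 + 1/(-994554))) + 1945128 = (1413855 - (-877601 - 1/994554)) + 1945128 = (1413855 - 1*(-872821584955/994554)) + 1945128 = (1413855 + 872821584955/994554) + 1945128 = 2278976730625/994554 + 1945128 = 4213511563537/994554 ≈ 4.2366e+6)
g/O = -246479/(498564*4213511563537/994554) = -246479/498564*994554/4213511563537 = -1238064017/10609622116986166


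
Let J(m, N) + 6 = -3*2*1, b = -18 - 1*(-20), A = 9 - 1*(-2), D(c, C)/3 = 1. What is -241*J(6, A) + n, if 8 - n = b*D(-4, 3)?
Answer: 2894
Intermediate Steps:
D(c, C) = 3 (D(c, C) = 3*1 = 3)
A = 11 (A = 9 + 2 = 11)
b = 2 (b = -18 + 20 = 2)
J(m, N) = -12 (J(m, N) = -6 - 3*2*1 = -6 - 6*1 = -6 - 6 = -12)
n = 2 (n = 8 - 2*3 = 8 - 1*6 = 8 - 6 = 2)
-241*J(6, A) + n = -241*(-12) + 2 = 2892 + 2 = 2894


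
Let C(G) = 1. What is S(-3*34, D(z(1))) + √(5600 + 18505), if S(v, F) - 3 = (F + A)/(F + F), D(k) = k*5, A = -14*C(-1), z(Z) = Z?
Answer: 21/10 + √24105 ≈ 157.36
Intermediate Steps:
A = -14 (A = -14*1 = -14)
D(k) = 5*k
S(v, F) = 3 + (-14 + F)/(2*F) (S(v, F) = 3 + (F - 14)/(F + F) = 3 + (-14 + F)/((2*F)) = 3 + (-14 + F)*(1/(2*F)) = 3 + (-14 + F)/(2*F))
S(-3*34, D(z(1))) + √(5600 + 18505) = (7/2 - 7/(5*1)) + √(5600 + 18505) = (7/2 - 7/5) + √24105 = 21/10 + √24105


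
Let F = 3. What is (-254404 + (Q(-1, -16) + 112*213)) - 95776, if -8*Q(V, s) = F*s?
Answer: -326318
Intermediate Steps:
Q(V, s) = -3*s/8
(-254404 + (Q(-1, -16) + 112*213)) - 95776 = (-254404 + (-3/8*(-16) + 112*213)) - 95776 = (-254404 + (6 + 23856)) - 95776 = (-254404 + 23862) - 95776 = -230542 - 95776 = -326318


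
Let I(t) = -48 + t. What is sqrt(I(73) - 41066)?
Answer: I*sqrt(41041) ≈ 202.59*I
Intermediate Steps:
sqrt(I(73) - 41066) = sqrt((-48 + 73) - 41066) = sqrt(25 - 41066) = sqrt(-41041) = I*sqrt(41041)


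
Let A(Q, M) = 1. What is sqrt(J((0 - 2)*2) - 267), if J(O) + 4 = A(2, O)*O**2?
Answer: I*sqrt(255) ≈ 15.969*I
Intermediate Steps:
J(O) = -4 + O**2 (J(O) = -4 + 1*O**2 = -4 + O**2)
sqrt(J((0 - 2)*2) - 267) = sqrt((-4 + ((0 - 2)*2)**2) - 267) = sqrt((-4 + (-2*2)**2) - 267) = sqrt((-4 + (-4)**2) - 267) = sqrt((-4 + 16) - 267) = sqrt(12 - 267) = sqrt(-255) = I*sqrt(255)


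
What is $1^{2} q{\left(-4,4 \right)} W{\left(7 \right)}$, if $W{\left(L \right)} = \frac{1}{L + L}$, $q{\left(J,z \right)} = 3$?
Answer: $\frac{3}{14} \approx 0.21429$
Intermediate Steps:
$W{\left(L \right)} = \frac{1}{2 L}$
$1^{2} q{\left(-4,4 \right)} W{\left(7 \right)} = 1^{2} \cdot 3 \frac{1}{2 \cdot 7} = 1 \cdot 3 \cdot \frac{1}{2} \cdot \frac{1}{7} = 3 \cdot \frac{1}{14} = \frac{3}{14}$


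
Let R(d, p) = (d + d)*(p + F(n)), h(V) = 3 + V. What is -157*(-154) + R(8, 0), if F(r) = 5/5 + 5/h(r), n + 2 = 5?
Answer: 72622/3 ≈ 24207.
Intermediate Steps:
n = 3 (n = -2 + 5 = 3)
F(r) = 1 + 5/(3 + r) (F(r) = 5/5 + 5/(3 + r) = 5*(⅕) + 5/(3 + r) = 1 + 5/(3 + r))
R(d, p) = 2*d*(11/6 + p) (R(d, p) = (d + d)*(p + (8 + 3)/(3 + 3)) = (2*d)*(p + 11/6) = (2*d)*(11/6 + p) = 2*d*(11/6 + p))
-157*(-154) + R(8, 0) = -157*(-154) + (⅓)*8*(11 + 6*0) = 24178 + (⅓)*8*(11 + 0) = 24178 + (⅓)*8*11 = 24178 + 88/3 = 72622/3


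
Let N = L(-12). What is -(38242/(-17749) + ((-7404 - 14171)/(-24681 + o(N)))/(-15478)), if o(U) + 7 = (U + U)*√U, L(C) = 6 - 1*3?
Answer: 45097095671863992/20930060573202899 + 64725*√3/4716899109404 ≈ 2.1547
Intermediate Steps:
L(C) = 3 (L(C) = 6 - 3 = 3)
N = 3
o(U) = -7 + 2*U^(3/2) (o(U) = -7 + (U + U)*√U = -7 + (2*U)*√U = -7 + 2*U^(3/2))
-(38242/(-17749) + ((-7404 - 14171)/(-24681 + o(N)))/(-15478)) = -(38242/(-17749) + ((-7404 - 14171)/(-24681 + (-7 + 2*3^(3/2))))/(-15478)) = -(38242*(-1/17749) - 21575/(-24681 + (-7 + 2*(3*√3)))*(-1/15478)) = -(-38242/17749 - 21575/(-24681 + (-7 + 6*√3))*(-1/15478)) = -(-38242/17749 - 21575/(-24688 + 6*√3)*(-1/15478)) = -(-38242/17749 + 21575/(15478*(-24688 + 6*√3))) = 38242/17749 - 21575/(15478*(-24688 + 6*√3))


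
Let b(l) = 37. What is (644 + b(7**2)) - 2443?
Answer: -1762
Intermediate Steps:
(644 + b(7**2)) - 2443 = (644 + 37) - 2443 = 681 - 2443 = -1762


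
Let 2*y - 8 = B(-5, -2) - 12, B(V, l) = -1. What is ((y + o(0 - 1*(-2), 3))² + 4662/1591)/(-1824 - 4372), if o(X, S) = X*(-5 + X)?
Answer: -12931/1065712 ≈ -0.012134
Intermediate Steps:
y = -5/2 (y = 4 + (-1 - 12)/2 = 4 + (½)*(-13) = 4 - 13/2 = -5/2 ≈ -2.5000)
((y + o(0 - 1*(-2), 3))² + 4662/1591)/(-1824 - 4372) = ((-5/2 + (0 - 1*(-2))*(-5 + (0 - 1*(-2))))² + 4662/1591)/(-1824 - 4372) = ((-5/2 + (0 + 2)*(-5 + (0 + 2)))² + 4662*(1/1591))/(-6196) = ((-5/2 + 2*(-5 + 2))² + 126/43)*(-1/6196) = ((-5/2 + 2*(-3))² + 126/43)*(-1/6196) = ((-5/2 - 6)² + 126/43)*(-1/6196) = ((-17/2)² + 126/43)*(-1/6196) = (289/4 + 126/43)*(-1/6196) = (12931/172)*(-1/6196) = -12931/1065712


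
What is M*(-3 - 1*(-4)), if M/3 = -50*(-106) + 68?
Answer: 16104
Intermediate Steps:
M = 16104 (M = 3*(-50*(-106) + 68) = 3*(5300 + 68) = 3*5368 = 16104)
M*(-3 - 1*(-4)) = 16104*(-3 - 1*(-4)) = 16104*(-3 + 4) = 16104*1 = 16104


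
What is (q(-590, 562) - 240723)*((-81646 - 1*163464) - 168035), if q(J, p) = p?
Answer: 99221316345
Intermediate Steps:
(q(-590, 562) - 240723)*((-81646 - 1*163464) - 168035) = (562 - 240723)*((-81646 - 1*163464) - 168035) = -240161*((-81646 - 163464) - 168035) = -240161*(-245110 - 168035) = -240161*(-413145) = 99221316345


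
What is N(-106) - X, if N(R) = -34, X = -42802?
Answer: 42768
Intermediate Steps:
N(-106) - X = -34 - 1*(-42802) = -34 + 42802 = 42768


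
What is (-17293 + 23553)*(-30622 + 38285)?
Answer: 47970380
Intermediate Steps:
(-17293 + 23553)*(-30622 + 38285) = 6260*7663 = 47970380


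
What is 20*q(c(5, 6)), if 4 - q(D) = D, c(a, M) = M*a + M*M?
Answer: -1240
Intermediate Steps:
c(a, M) = M**2 + M*a (c(a, M) = M*a + M**2 = M**2 + M*a)
q(D) = 4 - D
20*q(c(5, 6)) = 20*(4 - 6*(6 + 5)) = 20*(4 - 6*11) = 20*(4 - 1*66) = 20*(4 - 66) = 20*(-62) = -1240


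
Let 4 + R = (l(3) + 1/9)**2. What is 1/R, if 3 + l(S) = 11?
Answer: 81/5005 ≈ 0.016184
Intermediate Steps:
l(S) = 8 (l(S) = -3 + 11 = 8)
R = 5005/81 (R = -4 + (8 + 1/9)**2 = -4 + (73/9)**2 = -4 + 5329/81 = 5005/81 ≈ 61.790)
1/R = 1/(5005/81) = 81/5005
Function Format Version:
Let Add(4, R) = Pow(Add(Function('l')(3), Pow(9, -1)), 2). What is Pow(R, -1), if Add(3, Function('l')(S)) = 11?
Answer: Rational(81, 5005) ≈ 0.016184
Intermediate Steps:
Function('l')(S) = 8 (Function('l')(S) = Add(-3, 11) = 8)
R = Rational(5005, 81) (R = Add(-4, Pow(Add(8, Pow(9, -1)), 2)) = Add(-4, Pow(Add(8, Rational(1, 9)), 2)) = Add(-4, Pow(Rational(73, 9), 2)) = Add(-4, Rational(5329, 81)) = Rational(5005, 81) ≈ 61.790)
Pow(R, -1) = Pow(Rational(5005, 81), -1) = Rational(81, 5005)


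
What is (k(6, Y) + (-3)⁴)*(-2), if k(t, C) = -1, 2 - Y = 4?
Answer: -160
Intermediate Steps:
Y = -2 (Y = 2 - 1*4 = 2 - 4 = -2)
(k(6, Y) + (-3)⁴)*(-2) = (-1 + (-3)⁴)*(-2) = (-1 + 81)*(-2) = 80*(-2) = -160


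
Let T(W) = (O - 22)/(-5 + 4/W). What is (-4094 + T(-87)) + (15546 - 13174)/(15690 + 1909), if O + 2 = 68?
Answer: -31696411998/7725961 ≈ -4102.6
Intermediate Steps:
O = 66 (O = -2 + 68 = 66)
T(W) = 44/(-5 + 4/W) (T(W) = (66 - 22)/(-5 + 4/W) = 44/(-5 + 4/W))
(-4094 + T(-87)) + (15546 - 13174)/(15690 + 1909) = (-4094 - 44*(-87)/(-4 + 5*(-87))) + (15546 - 13174)/(15690 + 1909) = (-4094 - 44*(-87)/(-4 - 435)) + 2372/17599 = (-4094 - 44*(-87)/(-439)) + 2372*(1/17599) = (-4094 - 44*(-87)*(-1/439)) + 2372/17599 = (-4094 - 3828/439) + 2372/17599 = -1801094/439 + 2372/17599 = -31696411998/7725961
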